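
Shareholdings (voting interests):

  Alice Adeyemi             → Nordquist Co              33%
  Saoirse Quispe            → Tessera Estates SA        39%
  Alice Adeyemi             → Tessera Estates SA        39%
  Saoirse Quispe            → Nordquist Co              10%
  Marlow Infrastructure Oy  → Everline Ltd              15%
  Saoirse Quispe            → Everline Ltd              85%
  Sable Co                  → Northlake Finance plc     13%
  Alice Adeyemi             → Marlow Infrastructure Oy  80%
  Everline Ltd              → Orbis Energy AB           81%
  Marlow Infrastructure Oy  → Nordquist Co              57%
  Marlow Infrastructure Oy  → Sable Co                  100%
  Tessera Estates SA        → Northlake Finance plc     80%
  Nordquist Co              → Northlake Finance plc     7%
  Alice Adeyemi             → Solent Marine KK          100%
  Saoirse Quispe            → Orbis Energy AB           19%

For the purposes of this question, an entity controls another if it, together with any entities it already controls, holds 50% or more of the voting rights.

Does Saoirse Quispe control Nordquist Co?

No

Saoirse holds 85% of Everline, so Saoirse controls Everline.
Everline and Saoirse together hold 81% + 19% = 100% of Orbis, so Saoirse controls Orbis.
In Nordquist, Saoirse's side holds only 10%, not ≥ 50%.
So Saoirse does not control Nordquist.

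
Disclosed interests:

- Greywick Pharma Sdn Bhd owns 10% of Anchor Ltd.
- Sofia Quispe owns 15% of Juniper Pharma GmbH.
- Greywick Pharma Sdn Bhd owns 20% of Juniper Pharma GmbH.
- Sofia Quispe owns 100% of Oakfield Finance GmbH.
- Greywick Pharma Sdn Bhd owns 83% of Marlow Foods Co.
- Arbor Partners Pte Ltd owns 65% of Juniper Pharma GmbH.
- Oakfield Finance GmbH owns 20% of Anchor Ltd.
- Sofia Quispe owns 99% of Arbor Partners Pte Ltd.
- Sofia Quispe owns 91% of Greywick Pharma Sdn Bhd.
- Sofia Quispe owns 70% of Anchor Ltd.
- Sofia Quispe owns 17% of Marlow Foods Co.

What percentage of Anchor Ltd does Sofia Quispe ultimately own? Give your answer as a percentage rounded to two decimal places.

99.10%

Sofia reaches Anchor along 3 paths.
Via Greywick: 91% × 10% = 9.1%.
Via Oakfield: 100% × 20% = 20%.
Direct stake: 70% = 70%.
Total: 9.1% + 20% + 70% = 99.1%.
Rounded: 99.10%.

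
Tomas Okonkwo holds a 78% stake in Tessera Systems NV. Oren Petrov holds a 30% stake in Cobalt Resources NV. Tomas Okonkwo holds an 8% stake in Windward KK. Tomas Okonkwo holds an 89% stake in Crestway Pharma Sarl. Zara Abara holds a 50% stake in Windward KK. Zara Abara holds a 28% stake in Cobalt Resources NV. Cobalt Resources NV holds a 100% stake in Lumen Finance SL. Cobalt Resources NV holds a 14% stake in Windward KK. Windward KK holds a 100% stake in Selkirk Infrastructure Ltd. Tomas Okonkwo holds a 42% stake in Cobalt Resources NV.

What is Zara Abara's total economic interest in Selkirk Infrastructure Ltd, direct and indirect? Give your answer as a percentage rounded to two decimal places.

Zara reaches Selkirk along 2 paths.
Via Cobalt → Windward: 28% × 14% × 100% = 3.92%.
Via Windward: 50% × 100% = 50%.
Total: 3.92% + 50% = 53.92%.

53.92%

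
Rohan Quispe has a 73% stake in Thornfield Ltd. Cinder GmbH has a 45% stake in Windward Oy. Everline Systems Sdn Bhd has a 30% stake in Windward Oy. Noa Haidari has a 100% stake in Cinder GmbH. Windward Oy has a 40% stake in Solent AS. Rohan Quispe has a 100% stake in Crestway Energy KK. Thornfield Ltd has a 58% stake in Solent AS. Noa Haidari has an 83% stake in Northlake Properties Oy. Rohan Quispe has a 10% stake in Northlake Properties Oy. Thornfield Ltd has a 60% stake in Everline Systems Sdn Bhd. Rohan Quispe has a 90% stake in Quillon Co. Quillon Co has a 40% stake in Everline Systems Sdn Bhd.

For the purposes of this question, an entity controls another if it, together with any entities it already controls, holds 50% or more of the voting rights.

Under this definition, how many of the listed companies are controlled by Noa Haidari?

Noa holds 100% of Cinder, so Noa controls Cinder.
Noa holds 83% of Northlake, so Noa controls Northlake.
No other company's threshold is met.
Noa controls 2 companies.

2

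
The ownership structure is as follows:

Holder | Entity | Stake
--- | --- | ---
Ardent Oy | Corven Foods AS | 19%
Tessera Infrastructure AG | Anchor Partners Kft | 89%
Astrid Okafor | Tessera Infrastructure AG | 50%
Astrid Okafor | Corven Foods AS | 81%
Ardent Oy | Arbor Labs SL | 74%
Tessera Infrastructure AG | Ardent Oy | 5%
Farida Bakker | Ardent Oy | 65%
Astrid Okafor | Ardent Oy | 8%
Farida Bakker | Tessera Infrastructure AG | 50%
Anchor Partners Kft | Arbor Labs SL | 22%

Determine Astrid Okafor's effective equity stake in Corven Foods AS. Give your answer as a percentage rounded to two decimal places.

Astrid reaches Corven along 3 paths.
Via Ardent: 8% × 19% = 1.52%.
Via Tessera → Ardent: 50% × 5% × 19% = 0.475%.
Direct stake: 81% = 81%.
Total: 1.52% + 0.475% + 81% = 82.995%.
Rounded: 83.00%.

83.00%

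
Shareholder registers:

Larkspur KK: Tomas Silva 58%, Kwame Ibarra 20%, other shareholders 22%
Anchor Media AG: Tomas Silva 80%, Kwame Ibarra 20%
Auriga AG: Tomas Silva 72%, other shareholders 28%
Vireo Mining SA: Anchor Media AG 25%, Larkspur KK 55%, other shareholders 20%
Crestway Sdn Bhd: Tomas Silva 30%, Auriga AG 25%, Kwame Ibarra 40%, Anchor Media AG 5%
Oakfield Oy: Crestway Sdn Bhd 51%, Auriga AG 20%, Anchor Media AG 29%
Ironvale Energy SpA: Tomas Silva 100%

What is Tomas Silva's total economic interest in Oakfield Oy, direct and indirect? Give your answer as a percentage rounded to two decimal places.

Tomas reaches Oakfield along 5 paths.
Via Crestway: 30% × 51% = 15.3%.
Via Auriga → Crestway: 72% × 25% × 51% = 9.18%.
Via Anchor → Crestway: 80% × 5% × 51% = 2.04%.
Via Auriga: 72% × 20% = 14.4%.
Via Anchor: 80% × 29% = 23.2%.
Total: 15.3% + 9.18% + 2.04% + 14.4% + 23.2% = 64.12%.

64.12%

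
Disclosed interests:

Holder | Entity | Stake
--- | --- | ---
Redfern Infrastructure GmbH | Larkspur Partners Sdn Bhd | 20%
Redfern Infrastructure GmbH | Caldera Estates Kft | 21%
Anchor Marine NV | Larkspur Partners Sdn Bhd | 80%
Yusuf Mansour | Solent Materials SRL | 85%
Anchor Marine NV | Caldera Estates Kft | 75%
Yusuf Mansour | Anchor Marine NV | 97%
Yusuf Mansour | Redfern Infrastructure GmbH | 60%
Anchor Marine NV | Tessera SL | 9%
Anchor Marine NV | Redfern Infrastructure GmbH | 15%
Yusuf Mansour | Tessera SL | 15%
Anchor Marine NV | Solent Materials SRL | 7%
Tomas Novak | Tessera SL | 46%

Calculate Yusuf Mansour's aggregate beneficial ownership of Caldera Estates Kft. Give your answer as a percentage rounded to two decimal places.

Yusuf reaches Caldera along 3 paths.
Via Anchor: 97% × 75% = 72.75%.
Via Anchor → Redfern: 97% × 15% × 21% = 3.0555%.
Via Redfern: 60% × 21% = 12.6%.
Total: 72.75% + 3.0555% + 12.6% = 88.4055%.
Rounded: 88.41%.

88.41%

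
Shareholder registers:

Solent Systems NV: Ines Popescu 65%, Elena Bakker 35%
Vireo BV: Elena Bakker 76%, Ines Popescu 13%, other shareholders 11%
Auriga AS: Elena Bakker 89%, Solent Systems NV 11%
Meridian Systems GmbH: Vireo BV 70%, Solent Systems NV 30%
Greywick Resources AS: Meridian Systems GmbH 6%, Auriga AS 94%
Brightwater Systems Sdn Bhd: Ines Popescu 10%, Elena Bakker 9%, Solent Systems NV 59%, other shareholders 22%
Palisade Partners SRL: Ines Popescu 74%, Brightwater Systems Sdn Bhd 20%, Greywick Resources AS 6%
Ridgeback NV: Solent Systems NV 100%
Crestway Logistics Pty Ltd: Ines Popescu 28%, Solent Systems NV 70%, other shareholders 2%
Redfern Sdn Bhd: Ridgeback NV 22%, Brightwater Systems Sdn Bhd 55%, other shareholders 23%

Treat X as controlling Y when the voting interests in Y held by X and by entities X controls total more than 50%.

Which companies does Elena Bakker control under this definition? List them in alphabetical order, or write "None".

Elena holds 76% of Vireo, so Elena controls Vireo.
Elena holds 89% of Auriga, so Elena controls Auriga.
Vireo holds 70% of Meridian, so Elena controls Meridian.
Meridian and Auriga together hold 6% + 94% = 100% of Greywick, so Elena controls Greywick.
No other company's threshold is met.

Auriga AS, Greywick Resources AS, Meridian Systems GmbH, Vireo BV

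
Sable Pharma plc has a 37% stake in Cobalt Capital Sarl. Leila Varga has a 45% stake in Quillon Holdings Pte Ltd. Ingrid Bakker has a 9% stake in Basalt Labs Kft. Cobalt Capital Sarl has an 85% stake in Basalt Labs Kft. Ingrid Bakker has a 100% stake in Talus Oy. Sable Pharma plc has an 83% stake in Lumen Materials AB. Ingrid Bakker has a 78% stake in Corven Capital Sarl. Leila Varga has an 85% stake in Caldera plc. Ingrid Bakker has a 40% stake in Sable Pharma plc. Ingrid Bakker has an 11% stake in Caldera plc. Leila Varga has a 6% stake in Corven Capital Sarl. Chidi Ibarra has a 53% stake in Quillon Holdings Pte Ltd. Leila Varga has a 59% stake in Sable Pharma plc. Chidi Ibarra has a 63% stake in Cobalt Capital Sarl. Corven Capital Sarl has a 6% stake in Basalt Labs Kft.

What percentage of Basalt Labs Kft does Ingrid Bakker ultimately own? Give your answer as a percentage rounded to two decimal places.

Ingrid reaches Basalt along 3 paths.
Via Sable → Cobalt: 40% × 37% × 85% = 12.58%.
Direct stake: 9% = 9%.
Via Corven: 78% × 6% = 4.68%.
Total: 12.58% + 9% + 4.68% = 26.26%.

26.26%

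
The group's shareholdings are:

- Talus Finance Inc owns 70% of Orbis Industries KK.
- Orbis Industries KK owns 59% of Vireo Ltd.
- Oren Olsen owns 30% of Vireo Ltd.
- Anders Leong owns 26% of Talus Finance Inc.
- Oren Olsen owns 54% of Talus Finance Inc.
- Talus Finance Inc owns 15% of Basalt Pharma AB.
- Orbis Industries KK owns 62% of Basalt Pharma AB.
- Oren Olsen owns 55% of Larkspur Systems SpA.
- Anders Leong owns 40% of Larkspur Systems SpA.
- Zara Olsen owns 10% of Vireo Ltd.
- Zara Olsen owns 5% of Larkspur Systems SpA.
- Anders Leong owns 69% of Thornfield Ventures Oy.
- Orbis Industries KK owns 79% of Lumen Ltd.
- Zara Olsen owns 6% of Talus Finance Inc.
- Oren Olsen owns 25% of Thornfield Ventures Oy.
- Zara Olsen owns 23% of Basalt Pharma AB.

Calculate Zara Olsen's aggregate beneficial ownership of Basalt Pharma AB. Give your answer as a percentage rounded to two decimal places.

Zara reaches Basalt along 3 paths.
Direct stake: 23% = 23%.
Via Talus → Orbis: 6% × 70% × 62% = 2.604%.
Via Talus: 6% × 15% = 0.9%.
Total: 23% + 2.604% + 0.9% = 26.504%.
Rounded: 26.50%.

26.50%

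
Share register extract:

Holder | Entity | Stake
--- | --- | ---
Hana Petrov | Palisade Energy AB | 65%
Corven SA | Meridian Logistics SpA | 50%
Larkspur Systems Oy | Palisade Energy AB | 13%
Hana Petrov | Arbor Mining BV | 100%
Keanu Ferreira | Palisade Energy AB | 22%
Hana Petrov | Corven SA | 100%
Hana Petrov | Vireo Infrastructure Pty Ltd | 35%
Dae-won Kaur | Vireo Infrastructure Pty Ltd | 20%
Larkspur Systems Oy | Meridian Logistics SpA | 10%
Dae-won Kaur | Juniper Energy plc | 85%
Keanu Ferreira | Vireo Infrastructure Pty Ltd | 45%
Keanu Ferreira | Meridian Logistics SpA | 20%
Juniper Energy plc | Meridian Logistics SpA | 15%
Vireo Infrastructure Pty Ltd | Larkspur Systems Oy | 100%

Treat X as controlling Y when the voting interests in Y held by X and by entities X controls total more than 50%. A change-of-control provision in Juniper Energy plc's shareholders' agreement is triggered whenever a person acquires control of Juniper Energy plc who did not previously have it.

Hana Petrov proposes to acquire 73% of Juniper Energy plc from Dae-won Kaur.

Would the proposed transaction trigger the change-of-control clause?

Yes

The purchase adds only to Hana's holdings (Dae-won's stake shrinks), so Hana is the only person who could newly come to control Juniper.
Hana holds 100% of Corven, so Hana controls Corven.
Hana holds 100% of Arbor, so Hana controls Arbor.
Hana holds 65% of Palisade, so Hana controls Palisade.
Neither Hana nor any entity Hana controls holds any voting interest in Juniper.
So before the transaction, Hana does not control Juniper.
After the purchase, Hana holds 73% of Juniper directly, and Dae-won's stake falls to 12%.
Hana holds 73% of Juniper, so Hana controls Juniper.
Hana did not control Juniper before and does after, so the clause is triggered.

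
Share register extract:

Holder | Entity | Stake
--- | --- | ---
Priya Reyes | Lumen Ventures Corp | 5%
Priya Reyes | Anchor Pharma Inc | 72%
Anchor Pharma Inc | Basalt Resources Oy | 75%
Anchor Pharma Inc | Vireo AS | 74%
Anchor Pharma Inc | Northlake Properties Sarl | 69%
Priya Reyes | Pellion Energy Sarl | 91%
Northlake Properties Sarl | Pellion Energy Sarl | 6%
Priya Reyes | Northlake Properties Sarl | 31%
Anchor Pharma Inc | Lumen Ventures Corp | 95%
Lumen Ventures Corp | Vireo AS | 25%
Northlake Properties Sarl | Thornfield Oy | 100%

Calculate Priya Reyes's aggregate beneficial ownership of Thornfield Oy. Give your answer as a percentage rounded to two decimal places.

80.68%

Priya reaches Thornfield along 2 paths.
Via Anchor → Northlake: 72% × 69% × 100% = 49.68%.
Via Northlake: 31% × 100% = 31%.
Total: 49.68% + 31% = 80.68%.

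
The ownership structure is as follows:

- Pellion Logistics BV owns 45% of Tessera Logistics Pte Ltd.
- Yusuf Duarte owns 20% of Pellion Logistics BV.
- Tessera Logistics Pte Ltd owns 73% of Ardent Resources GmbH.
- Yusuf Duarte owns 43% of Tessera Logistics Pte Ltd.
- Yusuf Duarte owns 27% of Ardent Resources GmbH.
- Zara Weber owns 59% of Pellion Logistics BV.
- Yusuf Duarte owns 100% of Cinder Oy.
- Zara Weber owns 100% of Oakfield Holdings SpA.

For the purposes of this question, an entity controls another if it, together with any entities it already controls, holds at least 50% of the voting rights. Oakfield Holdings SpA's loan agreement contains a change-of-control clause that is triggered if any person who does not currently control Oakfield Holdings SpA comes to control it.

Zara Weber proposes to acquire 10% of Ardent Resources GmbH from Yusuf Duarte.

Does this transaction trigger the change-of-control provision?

No

The purchase adds only to Zara's holdings (Yusuf's stake shrinks), so Zara is the only person who could newly come to control Oakfield.
Zara holds 100% of Oakfield, so Zara controls Oakfield.
So Zara already controls Oakfield before the transaction.
After the purchase, Zara holds 10% of Ardent directly, and Yusuf's stake falls to 17%.
Zara controlled Oakfield already, so this is not a new person acquiring control; every other person's position is unchanged or reduced.
No new person acquires control, so the clause is not triggered.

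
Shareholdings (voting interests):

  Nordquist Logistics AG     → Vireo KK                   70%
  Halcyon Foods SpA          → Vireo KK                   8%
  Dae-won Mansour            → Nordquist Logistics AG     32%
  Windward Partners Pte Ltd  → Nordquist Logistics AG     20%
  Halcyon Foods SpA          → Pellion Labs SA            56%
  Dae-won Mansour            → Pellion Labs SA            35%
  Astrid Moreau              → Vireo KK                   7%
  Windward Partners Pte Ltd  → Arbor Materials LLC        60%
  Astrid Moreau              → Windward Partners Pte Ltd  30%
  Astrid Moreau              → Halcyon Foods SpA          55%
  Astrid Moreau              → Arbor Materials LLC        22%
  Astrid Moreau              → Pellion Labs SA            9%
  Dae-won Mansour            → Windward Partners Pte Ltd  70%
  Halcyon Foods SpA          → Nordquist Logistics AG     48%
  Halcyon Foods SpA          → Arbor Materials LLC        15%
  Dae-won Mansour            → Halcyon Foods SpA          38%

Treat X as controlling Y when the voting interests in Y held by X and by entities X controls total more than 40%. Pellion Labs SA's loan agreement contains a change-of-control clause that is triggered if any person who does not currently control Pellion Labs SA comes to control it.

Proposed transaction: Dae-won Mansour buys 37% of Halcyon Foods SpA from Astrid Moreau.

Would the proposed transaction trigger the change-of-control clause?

Yes

The purchase adds only to Dae-won's holdings (Astrid's stake shrinks), so Dae-won is the only person who could newly come to control Pellion.
Dae-won holds 70% of Windward, so Dae-won controls Windward.
Windward and Dae-won together hold 20% + 32% = 52% of Nordquist, so Dae-won controls Nordquist.
Windward holds 60% of Arbor, so Dae-won controls Arbor.
Nordquist holds 70% of Vireo, so Dae-won controls Vireo.
In Pellion, Dae-won's side holds only 35%, not > 40%.
So before the transaction, Dae-won does not control Pellion.
After the purchase, Dae-won's direct stake in Halcyon rises to 38% + 37% = 75%, and Astrid's stake falls to 18%.
Dae-won holds 75% of Halcyon, so Dae-won controls Halcyon.
Dae-won and Halcyon together hold 35% + 56% = 91% of Pellion, so Dae-won controls Pellion.
Dae-won did not control Pellion before and does after, so the clause is triggered.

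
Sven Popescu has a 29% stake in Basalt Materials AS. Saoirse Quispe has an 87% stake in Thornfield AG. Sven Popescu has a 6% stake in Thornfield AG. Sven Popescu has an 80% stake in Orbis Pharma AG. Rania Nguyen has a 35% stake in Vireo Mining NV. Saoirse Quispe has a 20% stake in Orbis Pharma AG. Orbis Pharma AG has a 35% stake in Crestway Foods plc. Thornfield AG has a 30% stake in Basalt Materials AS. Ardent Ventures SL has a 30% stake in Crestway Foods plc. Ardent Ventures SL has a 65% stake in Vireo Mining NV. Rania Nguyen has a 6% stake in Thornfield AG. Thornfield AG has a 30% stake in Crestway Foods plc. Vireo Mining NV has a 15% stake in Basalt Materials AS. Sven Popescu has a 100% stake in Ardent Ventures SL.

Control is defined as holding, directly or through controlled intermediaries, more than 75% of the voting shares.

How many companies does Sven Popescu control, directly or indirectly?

Sven holds 100% of Ardent, so Sven controls Ardent.
Sven holds 80% of Orbis, so Sven controls Orbis.
No other company's threshold is met.
Sven controls 2 companies.

2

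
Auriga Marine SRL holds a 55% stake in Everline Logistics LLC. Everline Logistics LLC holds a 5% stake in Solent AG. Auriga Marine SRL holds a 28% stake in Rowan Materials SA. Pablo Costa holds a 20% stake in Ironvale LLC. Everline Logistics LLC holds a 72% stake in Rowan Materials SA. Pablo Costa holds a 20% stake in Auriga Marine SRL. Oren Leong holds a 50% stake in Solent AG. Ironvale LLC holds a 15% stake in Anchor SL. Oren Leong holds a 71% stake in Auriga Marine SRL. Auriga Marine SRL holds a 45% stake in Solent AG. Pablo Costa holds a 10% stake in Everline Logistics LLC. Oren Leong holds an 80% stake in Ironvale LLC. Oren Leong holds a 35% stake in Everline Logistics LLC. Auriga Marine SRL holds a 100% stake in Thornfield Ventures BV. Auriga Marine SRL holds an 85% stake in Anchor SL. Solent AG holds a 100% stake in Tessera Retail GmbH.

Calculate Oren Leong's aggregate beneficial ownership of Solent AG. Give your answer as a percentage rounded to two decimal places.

85.65%

Oren reaches Solent along 4 paths.
Via Auriga: 71% × 45% = 31.95%.
Via Everline: 35% × 5% = 1.75%.
Via Auriga → Everline: 71% × 55% × 5% = 1.9525%.
Direct stake: 50% = 50%.
Total: 31.95% + 1.75% + 1.9525% + 50% = 85.6525%.
Rounded: 85.65%.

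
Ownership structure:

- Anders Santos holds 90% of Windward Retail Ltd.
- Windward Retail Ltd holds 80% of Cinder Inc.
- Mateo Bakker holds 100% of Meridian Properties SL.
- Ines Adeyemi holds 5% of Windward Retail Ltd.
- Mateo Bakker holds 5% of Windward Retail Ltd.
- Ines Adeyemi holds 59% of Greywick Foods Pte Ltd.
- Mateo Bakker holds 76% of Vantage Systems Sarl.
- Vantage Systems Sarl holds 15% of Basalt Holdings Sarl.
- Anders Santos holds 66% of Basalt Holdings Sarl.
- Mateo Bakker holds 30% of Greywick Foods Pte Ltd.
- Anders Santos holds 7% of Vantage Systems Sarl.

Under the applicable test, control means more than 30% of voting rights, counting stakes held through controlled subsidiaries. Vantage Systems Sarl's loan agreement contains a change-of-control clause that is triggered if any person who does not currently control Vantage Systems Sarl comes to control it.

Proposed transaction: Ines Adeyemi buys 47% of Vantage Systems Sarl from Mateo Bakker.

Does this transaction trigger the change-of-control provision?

Yes

The purchase adds only to Ines's holdings (Mateo's stake shrinks), so Ines is the only person who could newly come to control Vantage.
Ines holds 59% of Greywick, so Ines controls Greywick.
Neither Ines nor any entity Ines controls holds any voting interest in Vantage.
So before the transaction, Ines does not control Vantage.
After the purchase, Ines holds 47% of Vantage directly, and Mateo's stake falls to 29%.
Ines holds 47% of Vantage, so Ines controls Vantage.
Ines did not control Vantage before and does after, so the clause is triggered.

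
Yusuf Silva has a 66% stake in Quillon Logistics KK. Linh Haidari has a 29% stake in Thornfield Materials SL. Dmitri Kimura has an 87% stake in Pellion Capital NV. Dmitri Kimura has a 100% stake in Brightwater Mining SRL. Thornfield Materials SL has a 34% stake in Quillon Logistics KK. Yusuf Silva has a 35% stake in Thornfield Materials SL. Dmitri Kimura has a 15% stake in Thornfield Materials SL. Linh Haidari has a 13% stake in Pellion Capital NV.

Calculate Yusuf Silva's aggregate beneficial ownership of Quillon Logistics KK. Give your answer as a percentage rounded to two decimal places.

Yusuf reaches Quillon along 2 paths.
Direct stake: 66% = 66%.
Via Thornfield: 35% × 34% = 11.9%.
Total: 66% + 11.9% = 77.9%.
Rounded: 77.90%.

77.90%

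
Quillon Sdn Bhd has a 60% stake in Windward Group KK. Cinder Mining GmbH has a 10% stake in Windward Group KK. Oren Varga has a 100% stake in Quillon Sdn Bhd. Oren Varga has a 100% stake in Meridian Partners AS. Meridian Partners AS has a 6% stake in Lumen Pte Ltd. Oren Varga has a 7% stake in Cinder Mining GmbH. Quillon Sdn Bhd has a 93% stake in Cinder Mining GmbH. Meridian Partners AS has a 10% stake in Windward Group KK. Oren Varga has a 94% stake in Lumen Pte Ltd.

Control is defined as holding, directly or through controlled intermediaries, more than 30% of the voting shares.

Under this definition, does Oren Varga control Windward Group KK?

Yes

Oren holds 100% of Quillon, so Oren controls Quillon.
Oren and Quillon together hold 7% + 93% = 100% of Cinder, so Oren controls Cinder.
Oren holds 100% of Meridian, so Oren controls Meridian.
Cinder and Meridian and Quillon together hold 10% + 10% + 60% = 80% of Windward, so Oren controls Windward.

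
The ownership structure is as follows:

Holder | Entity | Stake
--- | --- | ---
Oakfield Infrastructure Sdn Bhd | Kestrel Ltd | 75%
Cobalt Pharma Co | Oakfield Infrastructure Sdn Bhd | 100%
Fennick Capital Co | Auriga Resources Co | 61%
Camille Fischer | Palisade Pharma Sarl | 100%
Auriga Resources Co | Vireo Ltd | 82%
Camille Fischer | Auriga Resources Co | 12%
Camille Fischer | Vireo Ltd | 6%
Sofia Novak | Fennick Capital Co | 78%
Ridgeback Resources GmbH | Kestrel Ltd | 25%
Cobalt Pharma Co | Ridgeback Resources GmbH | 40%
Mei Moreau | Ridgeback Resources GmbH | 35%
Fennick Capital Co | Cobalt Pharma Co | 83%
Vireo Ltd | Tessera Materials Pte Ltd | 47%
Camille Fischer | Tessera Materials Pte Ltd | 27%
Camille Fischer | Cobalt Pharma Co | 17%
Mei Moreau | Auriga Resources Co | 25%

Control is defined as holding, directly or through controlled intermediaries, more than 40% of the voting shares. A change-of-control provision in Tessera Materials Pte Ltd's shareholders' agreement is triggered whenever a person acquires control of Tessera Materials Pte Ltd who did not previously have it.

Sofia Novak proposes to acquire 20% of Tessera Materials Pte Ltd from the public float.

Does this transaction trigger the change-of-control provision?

No

The purchase changes only Sofia's holdings, so Sofia is the only person who could newly come to control Tessera.
Sofia holds 78% of Fennick, so Sofia controls Fennick.
Fennick holds 61% of Auriga, so Sofia controls Auriga.
Auriga holds 82% of Vireo, so Sofia controls Vireo.
Vireo holds 47% of Tessera, so Sofia controls Tessera.
So Sofia already controls Tessera before the transaction.
After the purchase, Sofia holds 20% of Tessera directly.
Sofia controlled Tessera already, so this is not a new person acquiring control; every other person's position is unchanged or reduced.
No new person acquires control, so the clause is not triggered.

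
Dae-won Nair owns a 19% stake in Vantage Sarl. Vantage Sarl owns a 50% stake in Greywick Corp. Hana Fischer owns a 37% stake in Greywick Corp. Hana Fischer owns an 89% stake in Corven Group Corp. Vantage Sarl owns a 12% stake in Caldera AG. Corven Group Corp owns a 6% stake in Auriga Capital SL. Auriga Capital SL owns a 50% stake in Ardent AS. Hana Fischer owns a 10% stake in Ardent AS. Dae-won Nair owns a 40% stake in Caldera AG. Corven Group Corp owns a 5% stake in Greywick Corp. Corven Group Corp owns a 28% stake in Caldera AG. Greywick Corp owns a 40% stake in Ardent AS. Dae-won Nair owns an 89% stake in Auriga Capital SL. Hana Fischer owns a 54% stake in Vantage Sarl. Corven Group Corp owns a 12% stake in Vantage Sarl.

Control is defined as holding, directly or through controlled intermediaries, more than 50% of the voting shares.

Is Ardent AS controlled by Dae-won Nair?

Dae-won holds 89% of Auriga, so Dae-won controls Auriga.
In Ardent, Dae-won's side holds only 50%, not > 50%.
So Dae-won does not control Ardent.

No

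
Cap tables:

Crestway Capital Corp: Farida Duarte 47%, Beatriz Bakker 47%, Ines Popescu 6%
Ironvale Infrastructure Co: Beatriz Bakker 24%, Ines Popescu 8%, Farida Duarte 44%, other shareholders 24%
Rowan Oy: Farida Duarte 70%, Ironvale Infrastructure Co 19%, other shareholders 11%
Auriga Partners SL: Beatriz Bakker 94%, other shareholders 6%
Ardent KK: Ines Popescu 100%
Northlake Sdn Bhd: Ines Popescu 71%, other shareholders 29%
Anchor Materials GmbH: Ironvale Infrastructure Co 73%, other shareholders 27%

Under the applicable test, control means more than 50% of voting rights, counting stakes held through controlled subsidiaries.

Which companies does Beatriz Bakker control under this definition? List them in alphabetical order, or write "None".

Auriga Partners SL

Beatriz holds 94% of Auriga, so Beatriz controls Auriga.
No other company's threshold is met.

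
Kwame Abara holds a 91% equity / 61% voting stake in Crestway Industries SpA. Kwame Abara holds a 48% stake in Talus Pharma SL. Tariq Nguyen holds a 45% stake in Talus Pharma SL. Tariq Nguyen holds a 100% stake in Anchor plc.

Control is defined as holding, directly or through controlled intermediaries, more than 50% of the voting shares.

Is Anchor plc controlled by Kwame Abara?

No

Kwame holds 61% of Crestway, so Kwame controls Crestway.
Neither Kwame nor any entity Kwame controls holds any voting interest in Anchor.
So Kwame does not control Anchor.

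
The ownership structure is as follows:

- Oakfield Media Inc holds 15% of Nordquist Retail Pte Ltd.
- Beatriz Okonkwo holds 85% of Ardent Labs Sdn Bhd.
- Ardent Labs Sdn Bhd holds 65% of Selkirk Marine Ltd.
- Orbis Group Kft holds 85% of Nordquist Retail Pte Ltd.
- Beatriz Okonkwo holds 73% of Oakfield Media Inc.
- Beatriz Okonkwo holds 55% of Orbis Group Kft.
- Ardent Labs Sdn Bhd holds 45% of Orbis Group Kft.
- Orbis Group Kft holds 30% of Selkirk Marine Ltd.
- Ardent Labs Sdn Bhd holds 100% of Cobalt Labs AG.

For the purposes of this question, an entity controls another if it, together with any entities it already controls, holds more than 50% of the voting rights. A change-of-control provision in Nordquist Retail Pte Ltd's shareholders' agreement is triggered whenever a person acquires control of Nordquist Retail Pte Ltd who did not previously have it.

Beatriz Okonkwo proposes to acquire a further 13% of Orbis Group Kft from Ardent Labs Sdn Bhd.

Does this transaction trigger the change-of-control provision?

No

The purchase adds only to Beatriz's holdings (Ardent's stake shrinks), so Beatriz is the only person who could newly come to control Nordquist.
Beatriz holds 85% of Ardent, so Beatriz controls Ardent.
Ardent and Beatriz together hold 45% + 55% = 100% of Orbis, so Beatriz controls Orbis.
Beatriz holds 73% of Oakfield, so Beatriz controls Oakfield.
Orbis and Oakfield together hold 85% + 15% = 100% of Nordquist, so Beatriz controls Nordquist.
So Beatriz already controls Nordquist before the transaction.
After the purchase, Beatriz's direct stake in Orbis rises to 55% + 13% = 68%, and Ardent's stake falls to 32%.
Beatriz controlled Nordquist already, so this is not a new person acquiring control; every other person's position is unchanged or reduced.
No new person acquires control, so the clause is not triggered.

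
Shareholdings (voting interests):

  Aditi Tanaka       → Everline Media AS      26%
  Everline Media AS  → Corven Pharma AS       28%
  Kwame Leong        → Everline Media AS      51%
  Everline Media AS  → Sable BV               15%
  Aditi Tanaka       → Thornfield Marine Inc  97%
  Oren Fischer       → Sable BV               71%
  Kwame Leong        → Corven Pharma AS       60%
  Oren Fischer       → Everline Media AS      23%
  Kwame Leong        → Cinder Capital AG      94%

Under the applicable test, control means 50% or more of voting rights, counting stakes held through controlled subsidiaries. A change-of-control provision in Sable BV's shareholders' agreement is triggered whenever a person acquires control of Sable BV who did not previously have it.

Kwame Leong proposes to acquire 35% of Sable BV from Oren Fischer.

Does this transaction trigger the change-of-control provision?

Yes

The purchase adds only to Kwame's holdings (Oren's stake shrinks), so Kwame is the only person who could newly come to control Sable.
Kwame holds 51% of Everline, so Kwame controls Everline.
Kwame holds 94% of Cinder, so Kwame controls Cinder.
Everline and Kwame together hold 28% + 60% = 88% of Corven, so Kwame controls Corven.
In Sable, Kwame's side holds only 15%, not ≥ 50%.
So before the transaction, Kwame does not control Sable.
After the purchase, Kwame holds 35% of Sable directly, and Oren's stake falls to 36%.
Everline and Kwame together hold 15% + 35% = 50% of Sable, so Kwame controls Sable.
Kwame did not control Sable before and does after, so the clause is triggered.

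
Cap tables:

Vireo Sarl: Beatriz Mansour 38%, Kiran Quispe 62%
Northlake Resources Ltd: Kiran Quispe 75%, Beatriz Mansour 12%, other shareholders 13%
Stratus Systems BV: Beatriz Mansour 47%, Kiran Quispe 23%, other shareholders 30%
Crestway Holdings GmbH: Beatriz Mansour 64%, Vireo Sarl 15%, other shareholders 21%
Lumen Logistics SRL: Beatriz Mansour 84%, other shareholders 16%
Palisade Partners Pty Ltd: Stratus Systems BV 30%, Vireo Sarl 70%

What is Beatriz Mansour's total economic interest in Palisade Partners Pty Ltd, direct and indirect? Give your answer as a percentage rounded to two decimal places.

40.70%

Beatriz reaches Palisade along 2 paths.
Via Stratus: 47% × 30% = 14.1%.
Via Vireo: 38% × 70% = 26.6%.
Total: 14.1% + 26.6% = 40.7%.
Rounded: 40.70%.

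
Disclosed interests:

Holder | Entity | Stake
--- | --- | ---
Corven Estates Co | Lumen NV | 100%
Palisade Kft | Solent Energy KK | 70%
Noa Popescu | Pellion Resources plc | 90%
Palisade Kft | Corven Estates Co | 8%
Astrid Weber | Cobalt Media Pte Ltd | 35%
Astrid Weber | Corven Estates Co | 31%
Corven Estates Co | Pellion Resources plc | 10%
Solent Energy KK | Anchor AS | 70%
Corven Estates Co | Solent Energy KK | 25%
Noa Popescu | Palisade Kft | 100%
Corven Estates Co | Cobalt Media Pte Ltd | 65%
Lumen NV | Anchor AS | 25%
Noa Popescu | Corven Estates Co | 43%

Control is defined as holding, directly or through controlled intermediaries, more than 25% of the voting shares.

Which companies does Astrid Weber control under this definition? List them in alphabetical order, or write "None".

Astrid holds 31% of Corven, so Astrid controls Corven.
Corven holds 100% of Lumen, so Astrid controls Lumen.
Astrid and Corven together hold 35% + 65% = 100% of Cobalt, so Astrid controls Cobalt.
No other company's threshold is met.

Cobalt Media Pte Ltd, Corven Estates Co, Lumen NV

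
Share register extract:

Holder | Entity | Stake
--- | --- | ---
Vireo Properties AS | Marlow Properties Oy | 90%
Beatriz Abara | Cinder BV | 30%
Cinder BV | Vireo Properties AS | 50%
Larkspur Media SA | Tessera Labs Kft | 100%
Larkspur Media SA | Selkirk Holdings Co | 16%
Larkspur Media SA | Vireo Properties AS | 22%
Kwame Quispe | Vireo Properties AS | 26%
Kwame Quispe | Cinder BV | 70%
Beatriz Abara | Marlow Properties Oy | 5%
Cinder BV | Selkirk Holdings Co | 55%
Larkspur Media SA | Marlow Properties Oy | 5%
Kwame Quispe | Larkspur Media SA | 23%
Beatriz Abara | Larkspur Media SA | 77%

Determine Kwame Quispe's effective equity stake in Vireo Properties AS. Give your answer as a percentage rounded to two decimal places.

66.06%

Kwame reaches Vireo along 3 paths.
Via Cinder: 70% × 50% = 35%.
Via Larkspur: 23% × 22% = 5.06%.
Direct stake: 26% = 26%.
Total: 35% + 5.06% + 26% = 66.06%.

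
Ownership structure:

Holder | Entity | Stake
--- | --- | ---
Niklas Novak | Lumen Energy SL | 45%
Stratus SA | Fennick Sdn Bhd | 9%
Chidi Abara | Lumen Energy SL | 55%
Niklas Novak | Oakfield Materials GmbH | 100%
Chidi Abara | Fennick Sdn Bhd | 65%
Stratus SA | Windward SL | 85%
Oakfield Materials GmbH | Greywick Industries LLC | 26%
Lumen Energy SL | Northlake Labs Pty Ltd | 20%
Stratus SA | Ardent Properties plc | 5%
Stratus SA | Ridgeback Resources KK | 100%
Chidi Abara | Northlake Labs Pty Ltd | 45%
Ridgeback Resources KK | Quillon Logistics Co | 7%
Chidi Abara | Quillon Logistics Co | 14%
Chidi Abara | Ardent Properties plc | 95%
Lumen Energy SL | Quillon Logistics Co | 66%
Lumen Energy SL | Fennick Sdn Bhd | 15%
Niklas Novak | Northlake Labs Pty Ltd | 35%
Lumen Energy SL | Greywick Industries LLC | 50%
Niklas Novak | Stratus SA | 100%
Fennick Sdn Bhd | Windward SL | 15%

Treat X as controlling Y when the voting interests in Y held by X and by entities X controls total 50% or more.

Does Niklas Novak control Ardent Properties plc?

Niklas holds 100% of Stratus, so Niklas controls Stratus.
Stratus holds 85% of Windward, so Niklas controls Windward.
Stratus holds 100% of Ridgeback, so Niklas controls Ridgeback.
Niklas holds 100% of Oakfield, so Niklas controls Oakfield.
In Ardent, Niklas's side holds only 5%, not ≥ 50%.
So Niklas does not control Ardent.

No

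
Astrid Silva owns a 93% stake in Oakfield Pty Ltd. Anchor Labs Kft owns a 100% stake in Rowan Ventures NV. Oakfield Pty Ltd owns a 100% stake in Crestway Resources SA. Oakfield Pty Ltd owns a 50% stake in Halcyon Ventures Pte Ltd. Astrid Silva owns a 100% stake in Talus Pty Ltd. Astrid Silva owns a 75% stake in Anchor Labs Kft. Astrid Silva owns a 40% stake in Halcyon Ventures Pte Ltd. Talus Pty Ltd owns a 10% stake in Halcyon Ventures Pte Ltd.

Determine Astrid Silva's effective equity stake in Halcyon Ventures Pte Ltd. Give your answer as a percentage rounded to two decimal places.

Astrid reaches Halcyon along 3 paths.
Via Oakfield: 93% × 50% = 46.5%.
Via Talus: 100% × 10% = 10%.
Direct stake: 40% = 40%.
Total: 46.5% + 10% + 40% = 96.5%.
Rounded: 96.50%.

96.50%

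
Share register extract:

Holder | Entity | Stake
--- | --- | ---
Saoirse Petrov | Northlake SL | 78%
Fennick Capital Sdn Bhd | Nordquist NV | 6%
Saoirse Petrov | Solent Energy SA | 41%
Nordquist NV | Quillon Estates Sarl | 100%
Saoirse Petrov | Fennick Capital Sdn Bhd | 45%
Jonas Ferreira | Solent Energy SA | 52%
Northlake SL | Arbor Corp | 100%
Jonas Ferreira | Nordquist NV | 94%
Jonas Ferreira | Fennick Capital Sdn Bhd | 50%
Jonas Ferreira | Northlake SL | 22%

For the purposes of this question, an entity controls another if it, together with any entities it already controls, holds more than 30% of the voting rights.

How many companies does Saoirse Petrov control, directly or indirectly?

Saoirse holds 45% of Fennick, so Saoirse controls Fennick.
Saoirse holds 78% of Northlake, so Saoirse controls Northlake.
Saoirse holds 41% of Solent, so Saoirse controls Solent.
Northlake holds 100% of Arbor, so Saoirse controls Arbor.
No other company's threshold is met.
Saoirse controls 4 companies.

4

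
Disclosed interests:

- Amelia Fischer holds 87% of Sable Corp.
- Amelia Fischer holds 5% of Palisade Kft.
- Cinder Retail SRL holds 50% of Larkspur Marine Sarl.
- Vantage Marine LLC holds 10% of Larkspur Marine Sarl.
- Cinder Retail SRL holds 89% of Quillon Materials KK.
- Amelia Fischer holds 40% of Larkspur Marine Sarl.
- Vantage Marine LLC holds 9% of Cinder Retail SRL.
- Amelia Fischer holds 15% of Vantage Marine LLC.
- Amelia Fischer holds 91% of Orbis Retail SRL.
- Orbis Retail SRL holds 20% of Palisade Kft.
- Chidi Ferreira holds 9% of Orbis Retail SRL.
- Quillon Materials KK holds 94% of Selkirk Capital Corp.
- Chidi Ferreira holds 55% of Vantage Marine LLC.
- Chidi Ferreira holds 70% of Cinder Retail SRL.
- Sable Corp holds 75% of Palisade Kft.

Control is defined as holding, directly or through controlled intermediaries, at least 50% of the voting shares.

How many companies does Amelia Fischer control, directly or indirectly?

Amelia holds 87% of Sable, so Amelia controls Sable.
Amelia holds 91% of Orbis, so Amelia controls Orbis.
Sable and Orbis and Amelia together hold 75% + 20% + 5% = 100% of Palisade, so Amelia controls Palisade.
No other company's threshold is met.
Amelia controls 3 companies.

3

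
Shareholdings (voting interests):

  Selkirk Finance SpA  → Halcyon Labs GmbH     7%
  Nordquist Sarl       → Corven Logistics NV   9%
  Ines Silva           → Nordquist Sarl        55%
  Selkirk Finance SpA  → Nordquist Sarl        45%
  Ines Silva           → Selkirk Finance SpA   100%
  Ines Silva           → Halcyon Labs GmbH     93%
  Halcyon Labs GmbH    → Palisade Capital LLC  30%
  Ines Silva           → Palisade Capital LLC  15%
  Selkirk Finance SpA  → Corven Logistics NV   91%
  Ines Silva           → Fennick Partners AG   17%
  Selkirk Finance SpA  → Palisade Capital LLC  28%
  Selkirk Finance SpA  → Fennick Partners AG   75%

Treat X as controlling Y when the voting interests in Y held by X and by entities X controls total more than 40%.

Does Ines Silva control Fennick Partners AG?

Yes

Ines holds 100% of Selkirk, so Ines controls Selkirk.
Ines and Selkirk together hold 17% + 75% = 92% of Fennick, so Ines controls Fennick.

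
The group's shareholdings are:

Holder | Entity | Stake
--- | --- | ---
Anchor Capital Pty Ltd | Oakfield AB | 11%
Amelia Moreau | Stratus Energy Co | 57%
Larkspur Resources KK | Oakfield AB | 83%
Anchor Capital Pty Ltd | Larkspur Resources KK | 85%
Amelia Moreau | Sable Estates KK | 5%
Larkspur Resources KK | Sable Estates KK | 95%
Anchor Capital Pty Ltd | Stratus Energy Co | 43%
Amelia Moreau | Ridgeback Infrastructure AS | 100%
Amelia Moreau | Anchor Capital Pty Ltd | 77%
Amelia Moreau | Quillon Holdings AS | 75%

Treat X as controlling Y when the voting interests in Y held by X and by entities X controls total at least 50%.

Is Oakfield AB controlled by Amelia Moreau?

Amelia holds 77% of Anchor, so Amelia controls Anchor.
Anchor holds 85% of Larkspur, so Amelia controls Larkspur.
Larkspur and Anchor together hold 83% + 11% = 94% of Oakfield, so Amelia controls Oakfield.

Yes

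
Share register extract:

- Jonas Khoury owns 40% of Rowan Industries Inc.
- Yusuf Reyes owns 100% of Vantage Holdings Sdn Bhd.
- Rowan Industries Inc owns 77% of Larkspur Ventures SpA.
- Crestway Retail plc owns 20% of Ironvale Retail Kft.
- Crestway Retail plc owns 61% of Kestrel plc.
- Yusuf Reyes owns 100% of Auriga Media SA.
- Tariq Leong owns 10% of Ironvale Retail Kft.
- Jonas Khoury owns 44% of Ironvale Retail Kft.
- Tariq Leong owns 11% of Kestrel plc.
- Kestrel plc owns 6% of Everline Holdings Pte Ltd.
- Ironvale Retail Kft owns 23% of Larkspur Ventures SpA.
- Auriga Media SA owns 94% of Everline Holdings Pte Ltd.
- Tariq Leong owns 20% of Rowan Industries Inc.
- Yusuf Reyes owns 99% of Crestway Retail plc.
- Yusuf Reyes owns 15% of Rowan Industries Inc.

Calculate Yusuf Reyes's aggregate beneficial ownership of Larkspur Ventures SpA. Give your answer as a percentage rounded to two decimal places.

16.10%

Yusuf reaches Larkspur along 2 paths.
Via Crestway → Ironvale: 99% × 20% × 23% = 4.554%.
Via Rowan: 15% × 77% = 11.55%.
Total: 4.554% + 11.55% = 16.104%.
Rounded: 16.10%.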